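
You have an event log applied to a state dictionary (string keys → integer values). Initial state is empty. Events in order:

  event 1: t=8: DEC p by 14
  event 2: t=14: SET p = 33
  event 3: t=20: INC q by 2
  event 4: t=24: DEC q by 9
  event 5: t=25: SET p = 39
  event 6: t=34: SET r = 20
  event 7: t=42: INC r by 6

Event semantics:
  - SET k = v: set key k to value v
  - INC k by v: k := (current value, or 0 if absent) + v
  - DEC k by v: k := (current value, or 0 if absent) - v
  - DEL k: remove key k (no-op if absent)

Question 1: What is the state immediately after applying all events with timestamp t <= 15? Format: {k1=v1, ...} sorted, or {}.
Answer: {p=33}

Derivation:
Apply events with t <= 15 (2 events):
  after event 1 (t=8: DEC p by 14): {p=-14}
  after event 2 (t=14: SET p = 33): {p=33}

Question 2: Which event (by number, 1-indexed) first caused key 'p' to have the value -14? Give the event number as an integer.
Looking for first event where p becomes -14:
  event 1: p (absent) -> -14  <-- first match

Answer: 1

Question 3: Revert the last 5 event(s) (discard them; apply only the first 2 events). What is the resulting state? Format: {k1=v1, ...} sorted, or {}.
Answer: {p=33}

Derivation:
Keep first 2 events (discard last 5):
  after event 1 (t=8: DEC p by 14): {p=-14}
  after event 2 (t=14: SET p = 33): {p=33}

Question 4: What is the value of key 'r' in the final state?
Track key 'r' through all 7 events:
  event 1 (t=8: DEC p by 14): r unchanged
  event 2 (t=14: SET p = 33): r unchanged
  event 3 (t=20: INC q by 2): r unchanged
  event 4 (t=24: DEC q by 9): r unchanged
  event 5 (t=25: SET p = 39): r unchanged
  event 6 (t=34: SET r = 20): r (absent) -> 20
  event 7 (t=42: INC r by 6): r 20 -> 26
Final: r = 26

Answer: 26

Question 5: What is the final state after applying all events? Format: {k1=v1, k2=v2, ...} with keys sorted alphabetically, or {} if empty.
Answer: {p=39, q=-7, r=26}

Derivation:
  after event 1 (t=8: DEC p by 14): {p=-14}
  after event 2 (t=14: SET p = 33): {p=33}
  after event 3 (t=20: INC q by 2): {p=33, q=2}
  after event 4 (t=24: DEC q by 9): {p=33, q=-7}
  after event 5 (t=25: SET p = 39): {p=39, q=-7}
  after event 6 (t=34: SET r = 20): {p=39, q=-7, r=20}
  after event 7 (t=42: INC r by 6): {p=39, q=-7, r=26}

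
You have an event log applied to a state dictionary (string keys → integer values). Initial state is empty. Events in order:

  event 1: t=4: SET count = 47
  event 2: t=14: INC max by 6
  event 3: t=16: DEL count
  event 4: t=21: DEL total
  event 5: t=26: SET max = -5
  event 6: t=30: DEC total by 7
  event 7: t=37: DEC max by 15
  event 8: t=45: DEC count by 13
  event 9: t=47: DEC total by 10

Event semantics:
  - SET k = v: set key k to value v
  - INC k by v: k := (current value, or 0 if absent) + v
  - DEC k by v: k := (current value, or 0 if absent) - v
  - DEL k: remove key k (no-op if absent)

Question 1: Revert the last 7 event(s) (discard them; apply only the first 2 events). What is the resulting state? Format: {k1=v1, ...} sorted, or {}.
Answer: {count=47, max=6}

Derivation:
Keep first 2 events (discard last 7):
  after event 1 (t=4: SET count = 47): {count=47}
  after event 2 (t=14: INC max by 6): {count=47, max=6}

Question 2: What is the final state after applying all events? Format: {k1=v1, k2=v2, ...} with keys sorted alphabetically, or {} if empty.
Answer: {count=-13, max=-20, total=-17}

Derivation:
  after event 1 (t=4: SET count = 47): {count=47}
  after event 2 (t=14: INC max by 6): {count=47, max=6}
  after event 3 (t=16: DEL count): {max=6}
  after event 4 (t=21: DEL total): {max=6}
  after event 5 (t=26: SET max = -5): {max=-5}
  after event 6 (t=30: DEC total by 7): {max=-5, total=-7}
  after event 7 (t=37: DEC max by 15): {max=-20, total=-7}
  after event 8 (t=45: DEC count by 13): {count=-13, max=-20, total=-7}
  after event 9 (t=47: DEC total by 10): {count=-13, max=-20, total=-17}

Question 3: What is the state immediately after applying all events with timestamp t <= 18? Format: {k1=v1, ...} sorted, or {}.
Apply events with t <= 18 (3 events):
  after event 1 (t=4: SET count = 47): {count=47}
  after event 2 (t=14: INC max by 6): {count=47, max=6}
  after event 3 (t=16: DEL count): {max=6}

Answer: {max=6}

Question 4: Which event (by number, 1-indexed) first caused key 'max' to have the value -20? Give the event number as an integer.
Answer: 7

Derivation:
Looking for first event where max becomes -20:
  event 2: max = 6
  event 3: max = 6
  event 4: max = 6
  event 5: max = -5
  event 6: max = -5
  event 7: max -5 -> -20  <-- first match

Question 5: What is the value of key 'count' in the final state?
Track key 'count' through all 9 events:
  event 1 (t=4: SET count = 47): count (absent) -> 47
  event 2 (t=14: INC max by 6): count unchanged
  event 3 (t=16: DEL count): count 47 -> (absent)
  event 4 (t=21: DEL total): count unchanged
  event 5 (t=26: SET max = -5): count unchanged
  event 6 (t=30: DEC total by 7): count unchanged
  event 7 (t=37: DEC max by 15): count unchanged
  event 8 (t=45: DEC count by 13): count (absent) -> -13
  event 9 (t=47: DEC total by 10): count unchanged
Final: count = -13

Answer: -13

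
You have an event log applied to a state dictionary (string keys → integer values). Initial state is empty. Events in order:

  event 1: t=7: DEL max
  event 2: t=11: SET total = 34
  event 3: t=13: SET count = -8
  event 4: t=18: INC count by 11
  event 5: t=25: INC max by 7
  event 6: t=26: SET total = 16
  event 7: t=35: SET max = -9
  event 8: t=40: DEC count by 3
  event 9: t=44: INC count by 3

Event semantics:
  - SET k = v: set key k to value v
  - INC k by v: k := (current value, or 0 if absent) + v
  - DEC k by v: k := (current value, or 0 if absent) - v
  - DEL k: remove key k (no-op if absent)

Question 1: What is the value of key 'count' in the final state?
Answer: 3

Derivation:
Track key 'count' through all 9 events:
  event 1 (t=7: DEL max): count unchanged
  event 2 (t=11: SET total = 34): count unchanged
  event 3 (t=13: SET count = -8): count (absent) -> -8
  event 4 (t=18: INC count by 11): count -8 -> 3
  event 5 (t=25: INC max by 7): count unchanged
  event 6 (t=26: SET total = 16): count unchanged
  event 7 (t=35: SET max = -9): count unchanged
  event 8 (t=40: DEC count by 3): count 3 -> 0
  event 9 (t=44: INC count by 3): count 0 -> 3
Final: count = 3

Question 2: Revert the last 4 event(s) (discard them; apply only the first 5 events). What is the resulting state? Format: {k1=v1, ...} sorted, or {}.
Keep first 5 events (discard last 4):
  after event 1 (t=7: DEL max): {}
  after event 2 (t=11: SET total = 34): {total=34}
  after event 3 (t=13: SET count = -8): {count=-8, total=34}
  after event 4 (t=18: INC count by 11): {count=3, total=34}
  after event 5 (t=25: INC max by 7): {count=3, max=7, total=34}

Answer: {count=3, max=7, total=34}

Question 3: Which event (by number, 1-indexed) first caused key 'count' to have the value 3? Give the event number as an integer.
Looking for first event where count becomes 3:
  event 3: count = -8
  event 4: count -8 -> 3  <-- first match

Answer: 4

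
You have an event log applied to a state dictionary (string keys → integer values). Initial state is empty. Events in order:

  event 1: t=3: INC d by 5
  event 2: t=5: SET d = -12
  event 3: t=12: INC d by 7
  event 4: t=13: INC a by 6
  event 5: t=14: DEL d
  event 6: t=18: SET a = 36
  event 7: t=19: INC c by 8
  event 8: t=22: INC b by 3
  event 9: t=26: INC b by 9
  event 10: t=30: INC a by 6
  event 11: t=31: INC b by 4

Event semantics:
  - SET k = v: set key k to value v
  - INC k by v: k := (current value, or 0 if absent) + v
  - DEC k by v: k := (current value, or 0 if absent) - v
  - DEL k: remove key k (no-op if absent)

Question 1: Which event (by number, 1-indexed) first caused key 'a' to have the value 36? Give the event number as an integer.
Answer: 6

Derivation:
Looking for first event where a becomes 36:
  event 4: a = 6
  event 5: a = 6
  event 6: a 6 -> 36  <-- first match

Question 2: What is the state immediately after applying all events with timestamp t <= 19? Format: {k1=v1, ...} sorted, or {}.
Apply events with t <= 19 (7 events):
  after event 1 (t=3: INC d by 5): {d=5}
  after event 2 (t=5: SET d = -12): {d=-12}
  after event 3 (t=12: INC d by 7): {d=-5}
  after event 4 (t=13: INC a by 6): {a=6, d=-5}
  after event 5 (t=14: DEL d): {a=6}
  after event 6 (t=18: SET a = 36): {a=36}
  after event 7 (t=19: INC c by 8): {a=36, c=8}

Answer: {a=36, c=8}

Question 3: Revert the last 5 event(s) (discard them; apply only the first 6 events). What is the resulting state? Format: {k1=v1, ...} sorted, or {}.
Keep first 6 events (discard last 5):
  after event 1 (t=3: INC d by 5): {d=5}
  after event 2 (t=5: SET d = -12): {d=-12}
  after event 3 (t=12: INC d by 7): {d=-5}
  after event 4 (t=13: INC a by 6): {a=6, d=-5}
  after event 5 (t=14: DEL d): {a=6}
  after event 6 (t=18: SET a = 36): {a=36}

Answer: {a=36}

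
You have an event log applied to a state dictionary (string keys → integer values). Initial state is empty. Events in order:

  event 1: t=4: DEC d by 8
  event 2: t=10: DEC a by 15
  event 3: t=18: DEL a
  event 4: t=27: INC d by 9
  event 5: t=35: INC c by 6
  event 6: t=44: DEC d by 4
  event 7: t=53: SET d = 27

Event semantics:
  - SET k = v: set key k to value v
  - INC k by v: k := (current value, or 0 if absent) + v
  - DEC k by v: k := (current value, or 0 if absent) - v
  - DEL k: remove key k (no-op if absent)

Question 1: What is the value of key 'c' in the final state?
Answer: 6

Derivation:
Track key 'c' through all 7 events:
  event 1 (t=4: DEC d by 8): c unchanged
  event 2 (t=10: DEC a by 15): c unchanged
  event 3 (t=18: DEL a): c unchanged
  event 4 (t=27: INC d by 9): c unchanged
  event 5 (t=35: INC c by 6): c (absent) -> 6
  event 6 (t=44: DEC d by 4): c unchanged
  event 7 (t=53: SET d = 27): c unchanged
Final: c = 6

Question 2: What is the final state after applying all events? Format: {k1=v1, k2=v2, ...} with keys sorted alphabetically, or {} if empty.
  after event 1 (t=4: DEC d by 8): {d=-8}
  after event 2 (t=10: DEC a by 15): {a=-15, d=-8}
  after event 3 (t=18: DEL a): {d=-8}
  after event 4 (t=27: INC d by 9): {d=1}
  after event 5 (t=35: INC c by 6): {c=6, d=1}
  after event 6 (t=44: DEC d by 4): {c=6, d=-3}
  after event 7 (t=53: SET d = 27): {c=6, d=27}

Answer: {c=6, d=27}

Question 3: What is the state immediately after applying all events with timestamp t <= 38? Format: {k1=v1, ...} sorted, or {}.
Apply events with t <= 38 (5 events):
  after event 1 (t=4: DEC d by 8): {d=-8}
  after event 2 (t=10: DEC a by 15): {a=-15, d=-8}
  after event 3 (t=18: DEL a): {d=-8}
  after event 4 (t=27: INC d by 9): {d=1}
  after event 5 (t=35: INC c by 6): {c=6, d=1}

Answer: {c=6, d=1}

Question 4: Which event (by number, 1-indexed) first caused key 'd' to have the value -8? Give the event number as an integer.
Looking for first event where d becomes -8:
  event 1: d (absent) -> -8  <-- first match

Answer: 1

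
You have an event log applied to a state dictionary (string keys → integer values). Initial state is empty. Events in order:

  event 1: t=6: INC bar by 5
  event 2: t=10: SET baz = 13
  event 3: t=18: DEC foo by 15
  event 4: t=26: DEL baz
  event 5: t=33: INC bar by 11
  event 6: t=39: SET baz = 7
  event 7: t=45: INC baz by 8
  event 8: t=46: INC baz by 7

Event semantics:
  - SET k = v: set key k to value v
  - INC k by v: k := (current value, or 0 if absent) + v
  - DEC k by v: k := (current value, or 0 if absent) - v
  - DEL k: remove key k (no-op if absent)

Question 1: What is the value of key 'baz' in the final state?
Track key 'baz' through all 8 events:
  event 1 (t=6: INC bar by 5): baz unchanged
  event 2 (t=10: SET baz = 13): baz (absent) -> 13
  event 3 (t=18: DEC foo by 15): baz unchanged
  event 4 (t=26: DEL baz): baz 13 -> (absent)
  event 5 (t=33: INC bar by 11): baz unchanged
  event 6 (t=39: SET baz = 7): baz (absent) -> 7
  event 7 (t=45: INC baz by 8): baz 7 -> 15
  event 8 (t=46: INC baz by 7): baz 15 -> 22
Final: baz = 22

Answer: 22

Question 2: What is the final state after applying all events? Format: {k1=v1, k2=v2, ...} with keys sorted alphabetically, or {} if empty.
  after event 1 (t=6: INC bar by 5): {bar=5}
  after event 2 (t=10: SET baz = 13): {bar=5, baz=13}
  after event 3 (t=18: DEC foo by 15): {bar=5, baz=13, foo=-15}
  after event 4 (t=26: DEL baz): {bar=5, foo=-15}
  after event 5 (t=33: INC bar by 11): {bar=16, foo=-15}
  after event 6 (t=39: SET baz = 7): {bar=16, baz=7, foo=-15}
  after event 7 (t=45: INC baz by 8): {bar=16, baz=15, foo=-15}
  after event 8 (t=46: INC baz by 7): {bar=16, baz=22, foo=-15}

Answer: {bar=16, baz=22, foo=-15}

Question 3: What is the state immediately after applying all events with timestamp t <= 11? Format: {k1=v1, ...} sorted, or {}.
Answer: {bar=5, baz=13}

Derivation:
Apply events with t <= 11 (2 events):
  after event 1 (t=6: INC bar by 5): {bar=5}
  after event 2 (t=10: SET baz = 13): {bar=5, baz=13}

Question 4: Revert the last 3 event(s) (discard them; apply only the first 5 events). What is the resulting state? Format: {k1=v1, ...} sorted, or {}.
Answer: {bar=16, foo=-15}

Derivation:
Keep first 5 events (discard last 3):
  after event 1 (t=6: INC bar by 5): {bar=5}
  after event 2 (t=10: SET baz = 13): {bar=5, baz=13}
  after event 3 (t=18: DEC foo by 15): {bar=5, baz=13, foo=-15}
  after event 4 (t=26: DEL baz): {bar=5, foo=-15}
  after event 5 (t=33: INC bar by 11): {bar=16, foo=-15}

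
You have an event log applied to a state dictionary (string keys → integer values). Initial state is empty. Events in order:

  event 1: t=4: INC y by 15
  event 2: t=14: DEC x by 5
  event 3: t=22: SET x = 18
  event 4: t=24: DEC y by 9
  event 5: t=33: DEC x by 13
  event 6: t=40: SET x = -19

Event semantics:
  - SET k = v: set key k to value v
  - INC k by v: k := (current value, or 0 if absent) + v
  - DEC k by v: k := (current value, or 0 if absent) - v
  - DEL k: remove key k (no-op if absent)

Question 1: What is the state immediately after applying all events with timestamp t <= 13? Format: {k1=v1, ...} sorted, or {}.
Answer: {y=15}

Derivation:
Apply events with t <= 13 (1 events):
  after event 1 (t=4: INC y by 15): {y=15}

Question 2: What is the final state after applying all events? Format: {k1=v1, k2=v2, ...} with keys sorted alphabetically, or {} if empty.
  after event 1 (t=4: INC y by 15): {y=15}
  after event 2 (t=14: DEC x by 5): {x=-5, y=15}
  after event 3 (t=22: SET x = 18): {x=18, y=15}
  after event 4 (t=24: DEC y by 9): {x=18, y=6}
  after event 5 (t=33: DEC x by 13): {x=5, y=6}
  after event 6 (t=40: SET x = -19): {x=-19, y=6}

Answer: {x=-19, y=6}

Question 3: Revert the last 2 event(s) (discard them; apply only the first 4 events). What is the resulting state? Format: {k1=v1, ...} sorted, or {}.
Answer: {x=18, y=6}

Derivation:
Keep first 4 events (discard last 2):
  after event 1 (t=4: INC y by 15): {y=15}
  after event 2 (t=14: DEC x by 5): {x=-5, y=15}
  after event 3 (t=22: SET x = 18): {x=18, y=15}
  after event 4 (t=24: DEC y by 9): {x=18, y=6}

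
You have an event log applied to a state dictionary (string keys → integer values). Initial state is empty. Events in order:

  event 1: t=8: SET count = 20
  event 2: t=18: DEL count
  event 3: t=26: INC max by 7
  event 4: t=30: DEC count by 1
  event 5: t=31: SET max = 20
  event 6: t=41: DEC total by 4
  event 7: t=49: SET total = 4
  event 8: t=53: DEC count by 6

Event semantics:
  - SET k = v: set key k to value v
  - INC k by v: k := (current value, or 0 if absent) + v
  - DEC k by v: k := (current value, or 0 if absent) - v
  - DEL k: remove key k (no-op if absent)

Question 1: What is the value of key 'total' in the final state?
Track key 'total' through all 8 events:
  event 1 (t=8: SET count = 20): total unchanged
  event 2 (t=18: DEL count): total unchanged
  event 3 (t=26: INC max by 7): total unchanged
  event 4 (t=30: DEC count by 1): total unchanged
  event 5 (t=31: SET max = 20): total unchanged
  event 6 (t=41: DEC total by 4): total (absent) -> -4
  event 7 (t=49: SET total = 4): total -4 -> 4
  event 8 (t=53: DEC count by 6): total unchanged
Final: total = 4

Answer: 4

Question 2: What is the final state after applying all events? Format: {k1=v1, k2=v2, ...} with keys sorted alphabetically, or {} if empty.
Answer: {count=-7, max=20, total=4}

Derivation:
  after event 1 (t=8: SET count = 20): {count=20}
  after event 2 (t=18: DEL count): {}
  after event 3 (t=26: INC max by 7): {max=7}
  after event 4 (t=30: DEC count by 1): {count=-1, max=7}
  after event 5 (t=31: SET max = 20): {count=-1, max=20}
  after event 6 (t=41: DEC total by 4): {count=-1, max=20, total=-4}
  after event 7 (t=49: SET total = 4): {count=-1, max=20, total=4}
  after event 8 (t=53: DEC count by 6): {count=-7, max=20, total=4}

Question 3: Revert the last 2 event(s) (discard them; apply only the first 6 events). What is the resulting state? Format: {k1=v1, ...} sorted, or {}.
Keep first 6 events (discard last 2):
  after event 1 (t=8: SET count = 20): {count=20}
  after event 2 (t=18: DEL count): {}
  after event 3 (t=26: INC max by 7): {max=7}
  after event 4 (t=30: DEC count by 1): {count=-1, max=7}
  after event 5 (t=31: SET max = 20): {count=-1, max=20}
  after event 6 (t=41: DEC total by 4): {count=-1, max=20, total=-4}

Answer: {count=-1, max=20, total=-4}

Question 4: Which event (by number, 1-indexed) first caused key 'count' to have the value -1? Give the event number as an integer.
Answer: 4

Derivation:
Looking for first event where count becomes -1:
  event 1: count = 20
  event 2: count = (absent)
  event 4: count (absent) -> -1  <-- first match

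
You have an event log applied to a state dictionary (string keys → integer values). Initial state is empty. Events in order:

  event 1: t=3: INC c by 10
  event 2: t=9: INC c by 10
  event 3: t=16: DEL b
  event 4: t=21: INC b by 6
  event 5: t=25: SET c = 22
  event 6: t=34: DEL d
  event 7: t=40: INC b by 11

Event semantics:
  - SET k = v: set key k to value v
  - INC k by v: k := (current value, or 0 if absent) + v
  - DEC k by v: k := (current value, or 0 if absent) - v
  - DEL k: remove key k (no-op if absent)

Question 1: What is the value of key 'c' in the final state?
Answer: 22

Derivation:
Track key 'c' through all 7 events:
  event 1 (t=3: INC c by 10): c (absent) -> 10
  event 2 (t=9: INC c by 10): c 10 -> 20
  event 3 (t=16: DEL b): c unchanged
  event 4 (t=21: INC b by 6): c unchanged
  event 5 (t=25: SET c = 22): c 20 -> 22
  event 6 (t=34: DEL d): c unchanged
  event 7 (t=40: INC b by 11): c unchanged
Final: c = 22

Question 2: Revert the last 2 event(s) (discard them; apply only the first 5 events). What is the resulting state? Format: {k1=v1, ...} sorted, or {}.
Keep first 5 events (discard last 2):
  after event 1 (t=3: INC c by 10): {c=10}
  after event 2 (t=9: INC c by 10): {c=20}
  after event 3 (t=16: DEL b): {c=20}
  after event 4 (t=21: INC b by 6): {b=6, c=20}
  after event 5 (t=25: SET c = 22): {b=6, c=22}

Answer: {b=6, c=22}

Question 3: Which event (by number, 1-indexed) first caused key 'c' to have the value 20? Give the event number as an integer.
Answer: 2

Derivation:
Looking for first event where c becomes 20:
  event 1: c = 10
  event 2: c 10 -> 20  <-- first match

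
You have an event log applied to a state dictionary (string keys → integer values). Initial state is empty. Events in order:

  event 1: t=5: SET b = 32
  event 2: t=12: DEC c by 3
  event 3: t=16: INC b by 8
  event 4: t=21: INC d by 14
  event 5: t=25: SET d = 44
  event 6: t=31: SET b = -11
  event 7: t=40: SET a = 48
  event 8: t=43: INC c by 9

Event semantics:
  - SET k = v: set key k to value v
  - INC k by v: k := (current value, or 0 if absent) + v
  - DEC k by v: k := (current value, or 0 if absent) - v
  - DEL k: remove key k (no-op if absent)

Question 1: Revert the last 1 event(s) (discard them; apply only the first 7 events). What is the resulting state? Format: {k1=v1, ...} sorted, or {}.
Keep first 7 events (discard last 1):
  after event 1 (t=5: SET b = 32): {b=32}
  after event 2 (t=12: DEC c by 3): {b=32, c=-3}
  after event 3 (t=16: INC b by 8): {b=40, c=-3}
  after event 4 (t=21: INC d by 14): {b=40, c=-3, d=14}
  after event 5 (t=25: SET d = 44): {b=40, c=-3, d=44}
  after event 6 (t=31: SET b = -11): {b=-11, c=-3, d=44}
  after event 7 (t=40: SET a = 48): {a=48, b=-11, c=-3, d=44}

Answer: {a=48, b=-11, c=-3, d=44}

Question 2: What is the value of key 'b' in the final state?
Answer: -11

Derivation:
Track key 'b' through all 8 events:
  event 1 (t=5: SET b = 32): b (absent) -> 32
  event 2 (t=12: DEC c by 3): b unchanged
  event 3 (t=16: INC b by 8): b 32 -> 40
  event 4 (t=21: INC d by 14): b unchanged
  event 5 (t=25: SET d = 44): b unchanged
  event 6 (t=31: SET b = -11): b 40 -> -11
  event 7 (t=40: SET a = 48): b unchanged
  event 8 (t=43: INC c by 9): b unchanged
Final: b = -11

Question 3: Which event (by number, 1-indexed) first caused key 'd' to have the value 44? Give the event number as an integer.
Answer: 5

Derivation:
Looking for first event where d becomes 44:
  event 4: d = 14
  event 5: d 14 -> 44  <-- first match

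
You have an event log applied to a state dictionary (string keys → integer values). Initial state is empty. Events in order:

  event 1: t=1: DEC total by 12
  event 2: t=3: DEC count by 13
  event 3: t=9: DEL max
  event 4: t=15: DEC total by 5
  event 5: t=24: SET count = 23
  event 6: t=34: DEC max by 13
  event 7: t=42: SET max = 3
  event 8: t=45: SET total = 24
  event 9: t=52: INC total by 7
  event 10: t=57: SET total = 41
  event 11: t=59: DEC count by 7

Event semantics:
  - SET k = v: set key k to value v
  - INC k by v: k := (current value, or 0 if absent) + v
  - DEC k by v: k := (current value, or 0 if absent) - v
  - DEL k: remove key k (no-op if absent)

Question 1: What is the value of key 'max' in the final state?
Track key 'max' through all 11 events:
  event 1 (t=1: DEC total by 12): max unchanged
  event 2 (t=3: DEC count by 13): max unchanged
  event 3 (t=9: DEL max): max (absent) -> (absent)
  event 4 (t=15: DEC total by 5): max unchanged
  event 5 (t=24: SET count = 23): max unchanged
  event 6 (t=34: DEC max by 13): max (absent) -> -13
  event 7 (t=42: SET max = 3): max -13 -> 3
  event 8 (t=45: SET total = 24): max unchanged
  event 9 (t=52: INC total by 7): max unchanged
  event 10 (t=57: SET total = 41): max unchanged
  event 11 (t=59: DEC count by 7): max unchanged
Final: max = 3

Answer: 3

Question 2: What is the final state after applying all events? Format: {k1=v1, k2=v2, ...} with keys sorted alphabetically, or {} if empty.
  after event 1 (t=1: DEC total by 12): {total=-12}
  after event 2 (t=3: DEC count by 13): {count=-13, total=-12}
  after event 3 (t=9: DEL max): {count=-13, total=-12}
  after event 4 (t=15: DEC total by 5): {count=-13, total=-17}
  after event 5 (t=24: SET count = 23): {count=23, total=-17}
  after event 6 (t=34: DEC max by 13): {count=23, max=-13, total=-17}
  after event 7 (t=42: SET max = 3): {count=23, max=3, total=-17}
  after event 8 (t=45: SET total = 24): {count=23, max=3, total=24}
  after event 9 (t=52: INC total by 7): {count=23, max=3, total=31}
  after event 10 (t=57: SET total = 41): {count=23, max=3, total=41}
  after event 11 (t=59: DEC count by 7): {count=16, max=3, total=41}

Answer: {count=16, max=3, total=41}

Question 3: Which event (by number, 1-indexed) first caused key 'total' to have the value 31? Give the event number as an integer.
Looking for first event where total becomes 31:
  event 1: total = -12
  event 2: total = -12
  event 3: total = -12
  event 4: total = -17
  event 5: total = -17
  event 6: total = -17
  event 7: total = -17
  event 8: total = 24
  event 9: total 24 -> 31  <-- first match

Answer: 9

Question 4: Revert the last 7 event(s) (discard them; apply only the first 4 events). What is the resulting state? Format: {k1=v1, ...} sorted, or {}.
Keep first 4 events (discard last 7):
  after event 1 (t=1: DEC total by 12): {total=-12}
  after event 2 (t=3: DEC count by 13): {count=-13, total=-12}
  after event 3 (t=9: DEL max): {count=-13, total=-12}
  after event 4 (t=15: DEC total by 5): {count=-13, total=-17}

Answer: {count=-13, total=-17}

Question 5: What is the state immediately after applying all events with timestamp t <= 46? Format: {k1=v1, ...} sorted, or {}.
Answer: {count=23, max=3, total=24}

Derivation:
Apply events with t <= 46 (8 events):
  after event 1 (t=1: DEC total by 12): {total=-12}
  after event 2 (t=3: DEC count by 13): {count=-13, total=-12}
  after event 3 (t=9: DEL max): {count=-13, total=-12}
  after event 4 (t=15: DEC total by 5): {count=-13, total=-17}
  after event 5 (t=24: SET count = 23): {count=23, total=-17}
  after event 6 (t=34: DEC max by 13): {count=23, max=-13, total=-17}
  after event 7 (t=42: SET max = 3): {count=23, max=3, total=-17}
  after event 8 (t=45: SET total = 24): {count=23, max=3, total=24}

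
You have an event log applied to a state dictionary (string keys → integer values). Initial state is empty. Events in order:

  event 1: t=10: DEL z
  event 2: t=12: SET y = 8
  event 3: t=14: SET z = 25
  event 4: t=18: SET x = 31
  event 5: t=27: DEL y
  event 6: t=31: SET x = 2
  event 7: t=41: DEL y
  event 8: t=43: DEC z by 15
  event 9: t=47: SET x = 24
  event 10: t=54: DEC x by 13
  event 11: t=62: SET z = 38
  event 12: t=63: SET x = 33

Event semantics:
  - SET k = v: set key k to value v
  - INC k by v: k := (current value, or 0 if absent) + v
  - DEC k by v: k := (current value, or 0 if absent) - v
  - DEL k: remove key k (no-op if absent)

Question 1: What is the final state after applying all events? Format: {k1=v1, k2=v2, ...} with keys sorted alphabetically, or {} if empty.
  after event 1 (t=10: DEL z): {}
  after event 2 (t=12: SET y = 8): {y=8}
  after event 3 (t=14: SET z = 25): {y=8, z=25}
  after event 4 (t=18: SET x = 31): {x=31, y=8, z=25}
  after event 5 (t=27: DEL y): {x=31, z=25}
  after event 6 (t=31: SET x = 2): {x=2, z=25}
  after event 7 (t=41: DEL y): {x=2, z=25}
  after event 8 (t=43: DEC z by 15): {x=2, z=10}
  after event 9 (t=47: SET x = 24): {x=24, z=10}
  after event 10 (t=54: DEC x by 13): {x=11, z=10}
  after event 11 (t=62: SET z = 38): {x=11, z=38}
  after event 12 (t=63: SET x = 33): {x=33, z=38}

Answer: {x=33, z=38}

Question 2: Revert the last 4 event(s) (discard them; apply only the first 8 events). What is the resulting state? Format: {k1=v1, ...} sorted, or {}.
Answer: {x=2, z=10}

Derivation:
Keep first 8 events (discard last 4):
  after event 1 (t=10: DEL z): {}
  after event 2 (t=12: SET y = 8): {y=8}
  after event 3 (t=14: SET z = 25): {y=8, z=25}
  after event 4 (t=18: SET x = 31): {x=31, y=8, z=25}
  after event 5 (t=27: DEL y): {x=31, z=25}
  after event 6 (t=31: SET x = 2): {x=2, z=25}
  after event 7 (t=41: DEL y): {x=2, z=25}
  after event 8 (t=43: DEC z by 15): {x=2, z=10}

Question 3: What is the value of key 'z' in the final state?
Answer: 38

Derivation:
Track key 'z' through all 12 events:
  event 1 (t=10: DEL z): z (absent) -> (absent)
  event 2 (t=12: SET y = 8): z unchanged
  event 3 (t=14: SET z = 25): z (absent) -> 25
  event 4 (t=18: SET x = 31): z unchanged
  event 5 (t=27: DEL y): z unchanged
  event 6 (t=31: SET x = 2): z unchanged
  event 7 (t=41: DEL y): z unchanged
  event 8 (t=43: DEC z by 15): z 25 -> 10
  event 9 (t=47: SET x = 24): z unchanged
  event 10 (t=54: DEC x by 13): z unchanged
  event 11 (t=62: SET z = 38): z 10 -> 38
  event 12 (t=63: SET x = 33): z unchanged
Final: z = 38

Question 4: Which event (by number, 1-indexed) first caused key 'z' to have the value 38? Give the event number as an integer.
Answer: 11

Derivation:
Looking for first event where z becomes 38:
  event 3: z = 25
  event 4: z = 25
  event 5: z = 25
  event 6: z = 25
  event 7: z = 25
  event 8: z = 10
  event 9: z = 10
  event 10: z = 10
  event 11: z 10 -> 38  <-- first match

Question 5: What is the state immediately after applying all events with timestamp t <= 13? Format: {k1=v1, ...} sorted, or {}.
Answer: {y=8}

Derivation:
Apply events with t <= 13 (2 events):
  after event 1 (t=10: DEL z): {}
  after event 2 (t=12: SET y = 8): {y=8}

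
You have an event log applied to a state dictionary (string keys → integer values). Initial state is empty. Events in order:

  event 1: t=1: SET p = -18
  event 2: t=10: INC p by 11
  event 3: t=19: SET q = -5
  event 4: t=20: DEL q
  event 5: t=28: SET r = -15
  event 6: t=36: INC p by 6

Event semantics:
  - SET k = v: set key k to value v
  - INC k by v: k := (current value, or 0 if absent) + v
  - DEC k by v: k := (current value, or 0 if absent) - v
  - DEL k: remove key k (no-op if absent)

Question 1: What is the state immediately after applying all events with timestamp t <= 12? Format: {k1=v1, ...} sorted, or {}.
Apply events with t <= 12 (2 events):
  after event 1 (t=1: SET p = -18): {p=-18}
  after event 2 (t=10: INC p by 11): {p=-7}

Answer: {p=-7}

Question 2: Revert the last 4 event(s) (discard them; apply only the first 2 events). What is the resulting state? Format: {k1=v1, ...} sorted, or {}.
Answer: {p=-7}

Derivation:
Keep first 2 events (discard last 4):
  after event 1 (t=1: SET p = -18): {p=-18}
  after event 2 (t=10: INC p by 11): {p=-7}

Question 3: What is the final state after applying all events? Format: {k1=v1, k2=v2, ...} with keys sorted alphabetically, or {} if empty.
  after event 1 (t=1: SET p = -18): {p=-18}
  after event 2 (t=10: INC p by 11): {p=-7}
  after event 3 (t=19: SET q = -5): {p=-7, q=-5}
  after event 4 (t=20: DEL q): {p=-7}
  after event 5 (t=28: SET r = -15): {p=-7, r=-15}
  after event 6 (t=36: INC p by 6): {p=-1, r=-15}

Answer: {p=-1, r=-15}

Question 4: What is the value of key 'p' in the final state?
Answer: -1

Derivation:
Track key 'p' through all 6 events:
  event 1 (t=1: SET p = -18): p (absent) -> -18
  event 2 (t=10: INC p by 11): p -18 -> -7
  event 3 (t=19: SET q = -5): p unchanged
  event 4 (t=20: DEL q): p unchanged
  event 5 (t=28: SET r = -15): p unchanged
  event 6 (t=36: INC p by 6): p -7 -> -1
Final: p = -1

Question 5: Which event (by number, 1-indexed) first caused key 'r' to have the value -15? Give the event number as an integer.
Looking for first event where r becomes -15:
  event 5: r (absent) -> -15  <-- first match

Answer: 5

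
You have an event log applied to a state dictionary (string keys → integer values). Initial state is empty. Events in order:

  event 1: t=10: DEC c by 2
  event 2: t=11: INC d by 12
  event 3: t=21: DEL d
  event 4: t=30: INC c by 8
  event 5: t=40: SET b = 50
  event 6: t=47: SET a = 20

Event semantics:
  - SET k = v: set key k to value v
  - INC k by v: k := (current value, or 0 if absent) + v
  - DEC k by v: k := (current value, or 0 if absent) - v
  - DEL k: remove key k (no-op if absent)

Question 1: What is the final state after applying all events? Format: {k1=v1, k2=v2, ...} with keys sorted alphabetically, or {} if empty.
Answer: {a=20, b=50, c=6}

Derivation:
  after event 1 (t=10: DEC c by 2): {c=-2}
  after event 2 (t=11: INC d by 12): {c=-2, d=12}
  after event 3 (t=21: DEL d): {c=-2}
  after event 4 (t=30: INC c by 8): {c=6}
  after event 5 (t=40: SET b = 50): {b=50, c=6}
  after event 6 (t=47: SET a = 20): {a=20, b=50, c=6}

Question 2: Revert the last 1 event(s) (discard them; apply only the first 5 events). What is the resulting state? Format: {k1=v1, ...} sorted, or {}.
Answer: {b=50, c=6}

Derivation:
Keep first 5 events (discard last 1):
  after event 1 (t=10: DEC c by 2): {c=-2}
  after event 2 (t=11: INC d by 12): {c=-2, d=12}
  after event 3 (t=21: DEL d): {c=-2}
  after event 4 (t=30: INC c by 8): {c=6}
  after event 5 (t=40: SET b = 50): {b=50, c=6}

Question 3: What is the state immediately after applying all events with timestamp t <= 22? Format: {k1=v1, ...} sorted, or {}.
Answer: {c=-2}

Derivation:
Apply events with t <= 22 (3 events):
  after event 1 (t=10: DEC c by 2): {c=-2}
  after event 2 (t=11: INC d by 12): {c=-2, d=12}
  after event 3 (t=21: DEL d): {c=-2}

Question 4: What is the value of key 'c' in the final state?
Answer: 6

Derivation:
Track key 'c' through all 6 events:
  event 1 (t=10: DEC c by 2): c (absent) -> -2
  event 2 (t=11: INC d by 12): c unchanged
  event 3 (t=21: DEL d): c unchanged
  event 4 (t=30: INC c by 8): c -2 -> 6
  event 5 (t=40: SET b = 50): c unchanged
  event 6 (t=47: SET a = 20): c unchanged
Final: c = 6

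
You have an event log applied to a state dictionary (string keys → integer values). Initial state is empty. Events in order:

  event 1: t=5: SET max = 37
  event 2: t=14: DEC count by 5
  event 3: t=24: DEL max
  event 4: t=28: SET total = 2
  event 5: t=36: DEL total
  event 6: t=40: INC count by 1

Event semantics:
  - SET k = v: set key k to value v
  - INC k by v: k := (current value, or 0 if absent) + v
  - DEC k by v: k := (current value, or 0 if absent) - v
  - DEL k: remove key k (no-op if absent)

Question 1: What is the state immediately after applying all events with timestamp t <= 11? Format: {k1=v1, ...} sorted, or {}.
Apply events with t <= 11 (1 events):
  after event 1 (t=5: SET max = 37): {max=37}

Answer: {max=37}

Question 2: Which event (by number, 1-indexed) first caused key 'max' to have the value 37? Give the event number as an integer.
Answer: 1

Derivation:
Looking for first event where max becomes 37:
  event 1: max (absent) -> 37  <-- first match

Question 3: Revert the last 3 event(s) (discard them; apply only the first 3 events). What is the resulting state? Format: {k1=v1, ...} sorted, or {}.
Keep first 3 events (discard last 3):
  after event 1 (t=5: SET max = 37): {max=37}
  after event 2 (t=14: DEC count by 5): {count=-5, max=37}
  after event 3 (t=24: DEL max): {count=-5}

Answer: {count=-5}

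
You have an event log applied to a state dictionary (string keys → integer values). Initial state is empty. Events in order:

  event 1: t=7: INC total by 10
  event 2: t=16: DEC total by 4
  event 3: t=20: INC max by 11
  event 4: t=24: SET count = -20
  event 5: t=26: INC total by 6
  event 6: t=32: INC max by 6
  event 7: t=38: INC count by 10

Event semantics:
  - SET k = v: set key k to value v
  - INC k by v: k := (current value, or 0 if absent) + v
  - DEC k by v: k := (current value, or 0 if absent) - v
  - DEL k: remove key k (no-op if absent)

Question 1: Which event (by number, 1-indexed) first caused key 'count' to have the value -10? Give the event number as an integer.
Looking for first event where count becomes -10:
  event 4: count = -20
  event 5: count = -20
  event 6: count = -20
  event 7: count -20 -> -10  <-- first match

Answer: 7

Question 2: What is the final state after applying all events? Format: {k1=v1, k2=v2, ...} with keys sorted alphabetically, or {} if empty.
  after event 1 (t=7: INC total by 10): {total=10}
  after event 2 (t=16: DEC total by 4): {total=6}
  after event 3 (t=20: INC max by 11): {max=11, total=6}
  after event 4 (t=24: SET count = -20): {count=-20, max=11, total=6}
  after event 5 (t=26: INC total by 6): {count=-20, max=11, total=12}
  after event 6 (t=32: INC max by 6): {count=-20, max=17, total=12}
  after event 7 (t=38: INC count by 10): {count=-10, max=17, total=12}

Answer: {count=-10, max=17, total=12}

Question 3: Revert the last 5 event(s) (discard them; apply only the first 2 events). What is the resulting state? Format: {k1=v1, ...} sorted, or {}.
Answer: {total=6}

Derivation:
Keep first 2 events (discard last 5):
  after event 1 (t=7: INC total by 10): {total=10}
  after event 2 (t=16: DEC total by 4): {total=6}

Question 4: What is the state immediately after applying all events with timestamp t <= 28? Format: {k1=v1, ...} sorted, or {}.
Apply events with t <= 28 (5 events):
  after event 1 (t=7: INC total by 10): {total=10}
  after event 2 (t=16: DEC total by 4): {total=6}
  after event 3 (t=20: INC max by 11): {max=11, total=6}
  after event 4 (t=24: SET count = -20): {count=-20, max=11, total=6}
  after event 5 (t=26: INC total by 6): {count=-20, max=11, total=12}

Answer: {count=-20, max=11, total=12}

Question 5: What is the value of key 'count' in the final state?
Answer: -10

Derivation:
Track key 'count' through all 7 events:
  event 1 (t=7: INC total by 10): count unchanged
  event 2 (t=16: DEC total by 4): count unchanged
  event 3 (t=20: INC max by 11): count unchanged
  event 4 (t=24: SET count = -20): count (absent) -> -20
  event 5 (t=26: INC total by 6): count unchanged
  event 6 (t=32: INC max by 6): count unchanged
  event 7 (t=38: INC count by 10): count -20 -> -10
Final: count = -10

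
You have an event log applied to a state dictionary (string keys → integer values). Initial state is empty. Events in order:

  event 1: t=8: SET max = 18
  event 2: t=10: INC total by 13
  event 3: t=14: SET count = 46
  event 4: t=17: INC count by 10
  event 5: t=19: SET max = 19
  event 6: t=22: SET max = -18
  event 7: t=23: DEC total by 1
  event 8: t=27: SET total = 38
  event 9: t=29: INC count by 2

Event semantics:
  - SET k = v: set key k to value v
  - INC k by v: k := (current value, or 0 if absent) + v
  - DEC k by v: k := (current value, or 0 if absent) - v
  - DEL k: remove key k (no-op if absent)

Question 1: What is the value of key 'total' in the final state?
Track key 'total' through all 9 events:
  event 1 (t=8: SET max = 18): total unchanged
  event 2 (t=10: INC total by 13): total (absent) -> 13
  event 3 (t=14: SET count = 46): total unchanged
  event 4 (t=17: INC count by 10): total unchanged
  event 5 (t=19: SET max = 19): total unchanged
  event 6 (t=22: SET max = -18): total unchanged
  event 7 (t=23: DEC total by 1): total 13 -> 12
  event 8 (t=27: SET total = 38): total 12 -> 38
  event 9 (t=29: INC count by 2): total unchanged
Final: total = 38

Answer: 38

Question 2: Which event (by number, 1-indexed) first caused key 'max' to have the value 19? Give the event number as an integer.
Looking for first event where max becomes 19:
  event 1: max = 18
  event 2: max = 18
  event 3: max = 18
  event 4: max = 18
  event 5: max 18 -> 19  <-- first match

Answer: 5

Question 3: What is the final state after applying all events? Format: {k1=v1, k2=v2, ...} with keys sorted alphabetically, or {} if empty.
  after event 1 (t=8: SET max = 18): {max=18}
  after event 2 (t=10: INC total by 13): {max=18, total=13}
  after event 3 (t=14: SET count = 46): {count=46, max=18, total=13}
  after event 4 (t=17: INC count by 10): {count=56, max=18, total=13}
  after event 5 (t=19: SET max = 19): {count=56, max=19, total=13}
  after event 6 (t=22: SET max = -18): {count=56, max=-18, total=13}
  after event 7 (t=23: DEC total by 1): {count=56, max=-18, total=12}
  after event 8 (t=27: SET total = 38): {count=56, max=-18, total=38}
  after event 9 (t=29: INC count by 2): {count=58, max=-18, total=38}

Answer: {count=58, max=-18, total=38}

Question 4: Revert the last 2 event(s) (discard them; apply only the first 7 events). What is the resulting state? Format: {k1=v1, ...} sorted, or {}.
Keep first 7 events (discard last 2):
  after event 1 (t=8: SET max = 18): {max=18}
  after event 2 (t=10: INC total by 13): {max=18, total=13}
  after event 3 (t=14: SET count = 46): {count=46, max=18, total=13}
  after event 4 (t=17: INC count by 10): {count=56, max=18, total=13}
  after event 5 (t=19: SET max = 19): {count=56, max=19, total=13}
  after event 6 (t=22: SET max = -18): {count=56, max=-18, total=13}
  after event 7 (t=23: DEC total by 1): {count=56, max=-18, total=12}

Answer: {count=56, max=-18, total=12}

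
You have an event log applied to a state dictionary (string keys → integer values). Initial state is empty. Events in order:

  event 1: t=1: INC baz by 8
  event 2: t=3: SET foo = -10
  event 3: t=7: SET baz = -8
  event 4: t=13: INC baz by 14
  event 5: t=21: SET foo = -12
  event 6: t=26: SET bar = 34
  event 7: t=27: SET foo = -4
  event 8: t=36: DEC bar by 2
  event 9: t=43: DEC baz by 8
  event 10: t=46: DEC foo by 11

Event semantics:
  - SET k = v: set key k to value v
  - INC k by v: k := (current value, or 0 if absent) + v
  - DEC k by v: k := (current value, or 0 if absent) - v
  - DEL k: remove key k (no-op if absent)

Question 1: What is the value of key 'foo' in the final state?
Answer: -15

Derivation:
Track key 'foo' through all 10 events:
  event 1 (t=1: INC baz by 8): foo unchanged
  event 2 (t=3: SET foo = -10): foo (absent) -> -10
  event 3 (t=7: SET baz = -8): foo unchanged
  event 4 (t=13: INC baz by 14): foo unchanged
  event 5 (t=21: SET foo = -12): foo -10 -> -12
  event 6 (t=26: SET bar = 34): foo unchanged
  event 7 (t=27: SET foo = -4): foo -12 -> -4
  event 8 (t=36: DEC bar by 2): foo unchanged
  event 9 (t=43: DEC baz by 8): foo unchanged
  event 10 (t=46: DEC foo by 11): foo -4 -> -15
Final: foo = -15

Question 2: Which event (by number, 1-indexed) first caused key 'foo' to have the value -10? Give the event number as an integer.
Answer: 2

Derivation:
Looking for first event where foo becomes -10:
  event 2: foo (absent) -> -10  <-- first match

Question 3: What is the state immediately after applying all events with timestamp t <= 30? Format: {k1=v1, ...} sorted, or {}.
Answer: {bar=34, baz=6, foo=-4}

Derivation:
Apply events with t <= 30 (7 events):
  after event 1 (t=1: INC baz by 8): {baz=8}
  after event 2 (t=3: SET foo = -10): {baz=8, foo=-10}
  after event 3 (t=7: SET baz = -8): {baz=-8, foo=-10}
  after event 4 (t=13: INC baz by 14): {baz=6, foo=-10}
  after event 5 (t=21: SET foo = -12): {baz=6, foo=-12}
  after event 6 (t=26: SET bar = 34): {bar=34, baz=6, foo=-12}
  after event 7 (t=27: SET foo = -4): {bar=34, baz=6, foo=-4}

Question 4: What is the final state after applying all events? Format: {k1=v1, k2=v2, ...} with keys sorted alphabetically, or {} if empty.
Answer: {bar=32, baz=-2, foo=-15}

Derivation:
  after event 1 (t=1: INC baz by 8): {baz=8}
  after event 2 (t=3: SET foo = -10): {baz=8, foo=-10}
  after event 3 (t=7: SET baz = -8): {baz=-8, foo=-10}
  after event 4 (t=13: INC baz by 14): {baz=6, foo=-10}
  after event 5 (t=21: SET foo = -12): {baz=6, foo=-12}
  after event 6 (t=26: SET bar = 34): {bar=34, baz=6, foo=-12}
  after event 7 (t=27: SET foo = -4): {bar=34, baz=6, foo=-4}
  after event 8 (t=36: DEC bar by 2): {bar=32, baz=6, foo=-4}
  after event 9 (t=43: DEC baz by 8): {bar=32, baz=-2, foo=-4}
  after event 10 (t=46: DEC foo by 11): {bar=32, baz=-2, foo=-15}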